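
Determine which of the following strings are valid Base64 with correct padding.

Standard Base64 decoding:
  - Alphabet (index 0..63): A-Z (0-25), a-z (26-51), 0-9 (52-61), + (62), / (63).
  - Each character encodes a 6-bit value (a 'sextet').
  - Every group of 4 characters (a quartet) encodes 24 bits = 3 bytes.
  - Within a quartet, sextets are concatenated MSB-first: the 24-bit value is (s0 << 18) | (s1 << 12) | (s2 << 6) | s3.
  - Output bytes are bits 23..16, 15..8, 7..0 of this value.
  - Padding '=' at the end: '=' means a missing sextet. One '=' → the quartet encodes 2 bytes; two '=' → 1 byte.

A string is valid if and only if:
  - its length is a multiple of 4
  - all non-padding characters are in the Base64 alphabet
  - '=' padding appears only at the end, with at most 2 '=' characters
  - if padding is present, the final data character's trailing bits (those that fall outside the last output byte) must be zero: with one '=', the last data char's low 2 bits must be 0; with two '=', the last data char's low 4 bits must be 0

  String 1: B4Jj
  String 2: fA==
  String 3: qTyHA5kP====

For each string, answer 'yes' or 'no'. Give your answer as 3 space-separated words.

Answer: yes yes no

Derivation:
String 1: 'B4Jj' → valid
String 2: 'fA==' → valid
String 3: 'qTyHA5kP====' → invalid (4 pad chars (max 2))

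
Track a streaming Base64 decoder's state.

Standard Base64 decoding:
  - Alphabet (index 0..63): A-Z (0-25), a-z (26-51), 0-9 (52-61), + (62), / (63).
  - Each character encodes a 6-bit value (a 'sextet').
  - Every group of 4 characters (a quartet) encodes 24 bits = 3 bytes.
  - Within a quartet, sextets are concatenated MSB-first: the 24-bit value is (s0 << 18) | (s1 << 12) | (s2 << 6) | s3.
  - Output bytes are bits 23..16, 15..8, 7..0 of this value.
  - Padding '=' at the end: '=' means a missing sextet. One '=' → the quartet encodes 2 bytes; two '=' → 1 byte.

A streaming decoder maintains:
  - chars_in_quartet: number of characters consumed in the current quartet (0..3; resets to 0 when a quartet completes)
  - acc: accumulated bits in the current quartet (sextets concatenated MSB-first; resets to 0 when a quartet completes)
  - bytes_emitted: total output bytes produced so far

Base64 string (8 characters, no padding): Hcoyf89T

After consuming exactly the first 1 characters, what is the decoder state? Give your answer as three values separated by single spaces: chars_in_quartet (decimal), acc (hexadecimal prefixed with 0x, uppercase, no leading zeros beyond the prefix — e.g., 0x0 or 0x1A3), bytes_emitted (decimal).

After char 0 ('H'=7): chars_in_quartet=1 acc=0x7 bytes_emitted=0

Answer: 1 0x7 0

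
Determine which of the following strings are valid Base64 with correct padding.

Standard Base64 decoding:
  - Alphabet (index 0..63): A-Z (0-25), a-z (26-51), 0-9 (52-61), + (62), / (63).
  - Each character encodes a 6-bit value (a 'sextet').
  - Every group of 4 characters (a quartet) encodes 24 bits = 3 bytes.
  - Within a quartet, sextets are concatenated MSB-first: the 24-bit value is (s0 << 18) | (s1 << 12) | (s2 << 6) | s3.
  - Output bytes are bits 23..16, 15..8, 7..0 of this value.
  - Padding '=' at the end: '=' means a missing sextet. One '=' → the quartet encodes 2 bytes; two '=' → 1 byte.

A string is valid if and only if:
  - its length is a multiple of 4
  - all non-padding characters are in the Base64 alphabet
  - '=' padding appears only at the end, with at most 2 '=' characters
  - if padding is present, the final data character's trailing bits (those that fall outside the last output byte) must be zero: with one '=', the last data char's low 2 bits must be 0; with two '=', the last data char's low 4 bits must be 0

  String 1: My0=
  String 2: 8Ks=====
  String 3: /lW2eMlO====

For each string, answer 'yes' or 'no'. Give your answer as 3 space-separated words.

String 1: 'My0=' → valid
String 2: '8Ks=====' → invalid (5 pad chars (max 2))
String 3: '/lW2eMlO====' → invalid (4 pad chars (max 2))

Answer: yes no no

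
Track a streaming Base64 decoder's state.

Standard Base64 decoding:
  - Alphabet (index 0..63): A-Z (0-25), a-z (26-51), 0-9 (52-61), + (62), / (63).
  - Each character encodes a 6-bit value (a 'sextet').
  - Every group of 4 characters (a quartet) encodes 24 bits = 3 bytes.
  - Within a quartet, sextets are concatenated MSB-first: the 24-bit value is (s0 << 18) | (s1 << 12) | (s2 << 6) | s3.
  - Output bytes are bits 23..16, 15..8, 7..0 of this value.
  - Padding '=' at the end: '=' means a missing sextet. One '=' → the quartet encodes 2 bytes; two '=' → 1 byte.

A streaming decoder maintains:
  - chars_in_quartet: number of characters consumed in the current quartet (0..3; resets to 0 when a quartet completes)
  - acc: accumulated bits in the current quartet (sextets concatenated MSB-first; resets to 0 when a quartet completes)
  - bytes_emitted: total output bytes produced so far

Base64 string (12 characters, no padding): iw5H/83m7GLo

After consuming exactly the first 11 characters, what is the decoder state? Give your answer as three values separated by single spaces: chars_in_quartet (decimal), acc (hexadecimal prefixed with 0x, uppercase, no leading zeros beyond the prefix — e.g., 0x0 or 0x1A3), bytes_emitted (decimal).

After char 0 ('i'=34): chars_in_quartet=1 acc=0x22 bytes_emitted=0
After char 1 ('w'=48): chars_in_quartet=2 acc=0x8B0 bytes_emitted=0
After char 2 ('5'=57): chars_in_quartet=3 acc=0x22C39 bytes_emitted=0
After char 3 ('H'=7): chars_in_quartet=4 acc=0x8B0E47 -> emit 8B 0E 47, reset; bytes_emitted=3
After char 4 ('/'=63): chars_in_quartet=1 acc=0x3F bytes_emitted=3
After char 5 ('8'=60): chars_in_quartet=2 acc=0xFFC bytes_emitted=3
After char 6 ('3'=55): chars_in_quartet=3 acc=0x3FF37 bytes_emitted=3
After char 7 ('m'=38): chars_in_quartet=4 acc=0xFFCDE6 -> emit FF CD E6, reset; bytes_emitted=6
After char 8 ('7'=59): chars_in_quartet=1 acc=0x3B bytes_emitted=6
After char 9 ('G'=6): chars_in_quartet=2 acc=0xEC6 bytes_emitted=6
After char 10 ('L'=11): chars_in_quartet=3 acc=0x3B18B bytes_emitted=6

Answer: 3 0x3B18B 6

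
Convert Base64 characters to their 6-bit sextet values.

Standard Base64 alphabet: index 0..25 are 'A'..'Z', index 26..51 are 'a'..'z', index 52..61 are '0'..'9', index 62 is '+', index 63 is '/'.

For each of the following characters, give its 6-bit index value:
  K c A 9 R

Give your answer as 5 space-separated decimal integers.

Answer: 10 28 0 61 17

Derivation:
'K': A..Z range, ord('K') − ord('A') = 10
'c': a..z range, 26 + ord('c') − ord('a') = 28
'A': A..Z range, ord('A') − ord('A') = 0
'9': 0..9 range, 52 + ord('9') − ord('0') = 61
'R': A..Z range, ord('R') − ord('A') = 17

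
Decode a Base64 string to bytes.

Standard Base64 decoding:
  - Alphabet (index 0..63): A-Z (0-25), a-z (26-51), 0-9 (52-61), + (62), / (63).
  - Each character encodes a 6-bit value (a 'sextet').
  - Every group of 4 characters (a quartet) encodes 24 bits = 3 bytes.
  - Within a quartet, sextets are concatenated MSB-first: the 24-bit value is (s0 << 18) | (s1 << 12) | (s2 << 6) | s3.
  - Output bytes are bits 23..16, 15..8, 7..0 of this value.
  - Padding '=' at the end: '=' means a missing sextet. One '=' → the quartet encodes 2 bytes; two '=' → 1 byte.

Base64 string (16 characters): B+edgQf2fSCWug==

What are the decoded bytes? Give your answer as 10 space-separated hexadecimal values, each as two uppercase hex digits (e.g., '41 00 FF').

Answer: 07 E7 9D 81 07 F6 7D 20 96 BA

Derivation:
After char 0 ('B'=1): chars_in_quartet=1 acc=0x1 bytes_emitted=0
After char 1 ('+'=62): chars_in_quartet=2 acc=0x7E bytes_emitted=0
After char 2 ('e'=30): chars_in_quartet=3 acc=0x1F9E bytes_emitted=0
After char 3 ('d'=29): chars_in_quartet=4 acc=0x7E79D -> emit 07 E7 9D, reset; bytes_emitted=3
After char 4 ('g'=32): chars_in_quartet=1 acc=0x20 bytes_emitted=3
After char 5 ('Q'=16): chars_in_quartet=2 acc=0x810 bytes_emitted=3
After char 6 ('f'=31): chars_in_quartet=3 acc=0x2041F bytes_emitted=3
After char 7 ('2'=54): chars_in_quartet=4 acc=0x8107F6 -> emit 81 07 F6, reset; bytes_emitted=6
After char 8 ('f'=31): chars_in_quartet=1 acc=0x1F bytes_emitted=6
After char 9 ('S'=18): chars_in_quartet=2 acc=0x7D2 bytes_emitted=6
After char 10 ('C'=2): chars_in_quartet=3 acc=0x1F482 bytes_emitted=6
After char 11 ('W'=22): chars_in_quartet=4 acc=0x7D2096 -> emit 7D 20 96, reset; bytes_emitted=9
After char 12 ('u'=46): chars_in_quartet=1 acc=0x2E bytes_emitted=9
After char 13 ('g'=32): chars_in_quartet=2 acc=0xBA0 bytes_emitted=9
Padding '==': partial quartet acc=0xBA0 -> emit BA; bytes_emitted=10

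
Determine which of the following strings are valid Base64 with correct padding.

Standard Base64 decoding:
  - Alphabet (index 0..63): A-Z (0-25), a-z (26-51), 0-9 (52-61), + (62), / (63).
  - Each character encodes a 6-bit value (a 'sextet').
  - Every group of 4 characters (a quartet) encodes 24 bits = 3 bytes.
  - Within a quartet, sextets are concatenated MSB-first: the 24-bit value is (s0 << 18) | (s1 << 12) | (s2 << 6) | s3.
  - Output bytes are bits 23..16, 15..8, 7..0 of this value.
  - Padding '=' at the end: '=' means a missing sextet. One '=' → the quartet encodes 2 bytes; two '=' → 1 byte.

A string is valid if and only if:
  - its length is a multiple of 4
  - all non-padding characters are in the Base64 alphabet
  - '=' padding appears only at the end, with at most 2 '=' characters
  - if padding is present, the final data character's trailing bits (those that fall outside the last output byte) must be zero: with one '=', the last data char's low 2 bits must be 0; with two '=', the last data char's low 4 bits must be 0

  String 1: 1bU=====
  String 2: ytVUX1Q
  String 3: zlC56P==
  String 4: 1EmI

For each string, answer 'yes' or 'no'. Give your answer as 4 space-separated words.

Answer: no no no yes

Derivation:
String 1: '1bU=====' → invalid (5 pad chars (max 2))
String 2: 'ytVUX1Q' → invalid (len=7 not mult of 4)
String 3: 'zlC56P==' → invalid (bad trailing bits)
String 4: '1EmI' → valid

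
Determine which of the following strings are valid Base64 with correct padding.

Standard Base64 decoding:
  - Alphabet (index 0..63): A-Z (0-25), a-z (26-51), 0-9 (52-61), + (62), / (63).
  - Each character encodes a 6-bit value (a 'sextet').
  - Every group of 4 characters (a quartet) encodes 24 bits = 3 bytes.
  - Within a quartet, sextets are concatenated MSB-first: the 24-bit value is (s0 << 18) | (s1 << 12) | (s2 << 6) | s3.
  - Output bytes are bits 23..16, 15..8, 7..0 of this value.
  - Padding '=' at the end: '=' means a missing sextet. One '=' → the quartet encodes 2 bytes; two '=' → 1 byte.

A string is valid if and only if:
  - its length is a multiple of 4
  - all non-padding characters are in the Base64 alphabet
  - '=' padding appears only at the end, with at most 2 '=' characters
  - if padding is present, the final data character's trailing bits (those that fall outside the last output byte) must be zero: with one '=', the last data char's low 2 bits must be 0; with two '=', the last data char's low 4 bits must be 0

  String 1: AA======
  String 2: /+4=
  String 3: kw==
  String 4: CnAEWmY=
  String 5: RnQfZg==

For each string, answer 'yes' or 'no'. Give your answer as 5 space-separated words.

String 1: 'AA======' → invalid (6 pad chars (max 2))
String 2: '/+4=' → valid
String 3: 'kw==' → valid
String 4: 'CnAEWmY=' → valid
String 5: 'RnQfZg==' → valid

Answer: no yes yes yes yes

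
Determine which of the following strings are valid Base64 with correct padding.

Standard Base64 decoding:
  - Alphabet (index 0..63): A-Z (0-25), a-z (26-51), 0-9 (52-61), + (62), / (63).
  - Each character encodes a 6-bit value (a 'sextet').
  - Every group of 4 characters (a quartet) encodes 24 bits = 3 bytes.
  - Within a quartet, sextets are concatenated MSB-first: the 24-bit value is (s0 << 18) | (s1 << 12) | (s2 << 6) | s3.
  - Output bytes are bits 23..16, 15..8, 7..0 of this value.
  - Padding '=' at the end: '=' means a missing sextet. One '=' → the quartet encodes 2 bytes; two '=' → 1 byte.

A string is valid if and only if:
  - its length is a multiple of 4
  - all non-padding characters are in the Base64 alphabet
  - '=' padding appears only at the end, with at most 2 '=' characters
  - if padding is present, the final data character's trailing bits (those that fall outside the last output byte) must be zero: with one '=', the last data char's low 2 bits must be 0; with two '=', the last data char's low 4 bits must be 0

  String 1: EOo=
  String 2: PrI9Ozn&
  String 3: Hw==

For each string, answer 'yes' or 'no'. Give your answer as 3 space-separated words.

Answer: yes no yes

Derivation:
String 1: 'EOo=' → valid
String 2: 'PrI9Ozn&' → invalid (bad char(s): ['&'])
String 3: 'Hw==' → valid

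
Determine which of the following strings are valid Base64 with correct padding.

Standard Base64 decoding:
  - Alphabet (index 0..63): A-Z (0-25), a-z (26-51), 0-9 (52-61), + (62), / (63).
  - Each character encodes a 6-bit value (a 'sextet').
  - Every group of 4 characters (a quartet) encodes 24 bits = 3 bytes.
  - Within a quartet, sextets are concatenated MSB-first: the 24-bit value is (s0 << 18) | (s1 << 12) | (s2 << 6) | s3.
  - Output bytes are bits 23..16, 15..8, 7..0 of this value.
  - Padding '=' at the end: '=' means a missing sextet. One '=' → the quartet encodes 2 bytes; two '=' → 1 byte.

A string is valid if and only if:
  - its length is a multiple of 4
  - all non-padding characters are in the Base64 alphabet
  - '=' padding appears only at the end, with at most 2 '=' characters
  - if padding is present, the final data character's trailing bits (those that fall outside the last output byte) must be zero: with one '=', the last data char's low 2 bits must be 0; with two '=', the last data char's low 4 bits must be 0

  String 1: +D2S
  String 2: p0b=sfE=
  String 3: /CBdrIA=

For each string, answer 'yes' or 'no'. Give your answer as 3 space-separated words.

String 1: '+D2S' → valid
String 2: 'p0b=sfE=' → invalid (bad char(s): ['=']; '=' in middle)
String 3: '/CBdrIA=' → valid

Answer: yes no yes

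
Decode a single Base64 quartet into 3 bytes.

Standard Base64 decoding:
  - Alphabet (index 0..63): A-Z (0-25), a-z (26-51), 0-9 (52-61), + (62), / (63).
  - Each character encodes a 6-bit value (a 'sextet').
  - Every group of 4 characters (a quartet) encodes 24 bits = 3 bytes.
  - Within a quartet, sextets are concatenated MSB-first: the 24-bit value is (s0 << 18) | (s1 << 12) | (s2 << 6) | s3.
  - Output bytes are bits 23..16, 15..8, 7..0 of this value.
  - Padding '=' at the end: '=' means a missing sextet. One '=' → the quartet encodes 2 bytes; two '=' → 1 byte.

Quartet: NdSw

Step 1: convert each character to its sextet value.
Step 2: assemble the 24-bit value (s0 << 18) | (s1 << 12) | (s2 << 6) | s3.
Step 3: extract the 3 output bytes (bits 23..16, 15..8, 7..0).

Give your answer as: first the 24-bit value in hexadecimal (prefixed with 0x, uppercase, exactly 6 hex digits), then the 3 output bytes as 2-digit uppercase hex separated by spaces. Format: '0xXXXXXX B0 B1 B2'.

Answer: 0x35D4B0 35 D4 B0

Derivation:
Sextets: N=13, d=29, S=18, w=48
24-bit: (13<<18) | (29<<12) | (18<<6) | 48
      = 0x340000 | 0x01D000 | 0x000480 | 0x000030
      = 0x35D4B0
Bytes: (v>>16)&0xFF=35, (v>>8)&0xFF=D4, v&0xFF=B0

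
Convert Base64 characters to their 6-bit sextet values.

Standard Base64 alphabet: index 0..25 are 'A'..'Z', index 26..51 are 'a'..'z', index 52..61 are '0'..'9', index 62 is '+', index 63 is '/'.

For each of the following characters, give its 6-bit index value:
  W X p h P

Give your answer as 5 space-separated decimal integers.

'W': A..Z range, ord('W') − ord('A') = 22
'X': A..Z range, ord('X') − ord('A') = 23
'p': a..z range, 26 + ord('p') − ord('a') = 41
'h': a..z range, 26 + ord('h') − ord('a') = 33
'P': A..Z range, ord('P') − ord('A') = 15

Answer: 22 23 41 33 15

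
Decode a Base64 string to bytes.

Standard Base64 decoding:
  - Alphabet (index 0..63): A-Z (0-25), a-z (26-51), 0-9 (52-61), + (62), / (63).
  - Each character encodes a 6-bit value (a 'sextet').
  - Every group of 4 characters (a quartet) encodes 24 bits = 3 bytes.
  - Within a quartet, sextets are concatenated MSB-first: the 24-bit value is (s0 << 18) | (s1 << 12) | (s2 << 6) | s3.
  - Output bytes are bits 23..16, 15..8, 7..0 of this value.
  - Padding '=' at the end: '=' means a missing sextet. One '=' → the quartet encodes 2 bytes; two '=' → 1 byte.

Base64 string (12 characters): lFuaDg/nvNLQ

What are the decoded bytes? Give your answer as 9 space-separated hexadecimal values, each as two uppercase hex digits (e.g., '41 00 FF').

After char 0 ('l'=37): chars_in_quartet=1 acc=0x25 bytes_emitted=0
After char 1 ('F'=5): chars_in_quartet=2 acc=0x945 bytes_emitted=0
After char 2 ('u'=46): chars_in_quartet=3 acc=0x2516E bytes_emitted=0
After char 3 ('a'=26): chars_in_quartet=4 acc=0x945B9A -> emit 94 5B 9A, reset; bytes_emitted=3
After char 4 ('D'=3): chars_in_quartet=1 acc=0x3 bytes_emitted=3
After char 5 ('g'=32): chars_in_quartet=2 acc=0xE0 bytes_emitted=3
After char 6 ('/'=63): chars_in_quartet=3 acc=0x383F bytes_emitted=3
After char 7 ('n'=39): chars_in_quartet=4 acc=0xE0FE7 -> emit 0E 0F E7, reset; bytes_emitted=6
After char 8 ('v'=47): chars_in_quartet=1 acc=0x2F bytes_emitted=6
After char 9 ('N'=13): chars_in_quartet=2 acc=0xBCD bytes_emitted=6
After char 10 ('L'=11): chars_in_quartet=3 acc=0x2F34B bytes_emitted=6
After char 11 ('Q'=16): chars_in_quartet=4 acc=0xBCD2D0 -> emit BC D2 D0, reset; bytes_emitted=9

Answer: 94 5B 9A 0E 0F E7 BC D2 D0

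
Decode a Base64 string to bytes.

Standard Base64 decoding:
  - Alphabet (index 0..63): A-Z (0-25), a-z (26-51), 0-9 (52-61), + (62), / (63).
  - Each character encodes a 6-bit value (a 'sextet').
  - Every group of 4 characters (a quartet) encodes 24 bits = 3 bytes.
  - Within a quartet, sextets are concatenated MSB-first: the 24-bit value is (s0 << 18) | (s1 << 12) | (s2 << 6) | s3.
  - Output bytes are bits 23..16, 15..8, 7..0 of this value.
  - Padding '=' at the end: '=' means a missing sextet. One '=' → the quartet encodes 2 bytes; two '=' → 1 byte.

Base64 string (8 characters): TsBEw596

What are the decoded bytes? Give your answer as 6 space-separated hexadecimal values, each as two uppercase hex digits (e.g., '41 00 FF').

After char 0 ('T'=19): chars_in_quartet=1 acc=0x13 bytes_emitted=0
After char 1 ('s'=44): chars_in_quartet=2 acc=0x4EC bytes_emitted=0
After char 2 ('B'=1): chars_in_quartet=3 acc=0x13B01 bytes_emitted=0
After char 3 ('E'=4): chars_in_quartet=4 acc=0x4EC044 -> emit 4E C0 44, reset; bytes_emitted=3
After char 4 ('w'=48): chars_in_quartet=1 acc=0x30 bytes_emitted=3
After char 5 ('5'=57): chars_in_quartet=2 acc=0xC39 bytes_emitted=3
After char 6 ('9'=61): chars_in_quartet=3 acc=0x30E7D bytes_emitted=3
After char 7 ('6'=58): chars_in_quartet=4 acc=0xC39F7A -> emit C3 9F 7A, reset; bytes_emitted=6

Answer: 4E C0 44 C3 9F 7A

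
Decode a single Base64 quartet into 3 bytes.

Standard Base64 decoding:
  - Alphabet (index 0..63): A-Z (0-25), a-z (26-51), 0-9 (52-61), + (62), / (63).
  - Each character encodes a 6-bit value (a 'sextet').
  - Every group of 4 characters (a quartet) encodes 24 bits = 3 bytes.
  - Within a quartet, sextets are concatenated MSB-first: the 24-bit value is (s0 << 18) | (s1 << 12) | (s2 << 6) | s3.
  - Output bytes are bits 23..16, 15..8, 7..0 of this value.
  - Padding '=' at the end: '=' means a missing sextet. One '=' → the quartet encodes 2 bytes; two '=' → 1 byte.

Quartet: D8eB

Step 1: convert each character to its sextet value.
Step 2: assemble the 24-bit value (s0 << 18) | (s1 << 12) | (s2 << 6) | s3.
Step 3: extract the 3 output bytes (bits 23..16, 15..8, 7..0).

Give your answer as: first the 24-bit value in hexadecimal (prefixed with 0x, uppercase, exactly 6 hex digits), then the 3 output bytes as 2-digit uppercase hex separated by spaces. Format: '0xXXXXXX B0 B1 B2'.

Answer: 0x0FC781 0F C7 81

Derivation:
Sextets: D=3, 8=60, e=30, B=1
24-bit: (3<<18) | (60<<12) | (30<<6) | 1
      = 0x0C0000 | 0x03C000 | 0x000780 | 0x000001
      = 0x0FC781
Bytes: (v>>16)&0xFF=0F, (v>>8)&0xFF=C7, v&0xFF=81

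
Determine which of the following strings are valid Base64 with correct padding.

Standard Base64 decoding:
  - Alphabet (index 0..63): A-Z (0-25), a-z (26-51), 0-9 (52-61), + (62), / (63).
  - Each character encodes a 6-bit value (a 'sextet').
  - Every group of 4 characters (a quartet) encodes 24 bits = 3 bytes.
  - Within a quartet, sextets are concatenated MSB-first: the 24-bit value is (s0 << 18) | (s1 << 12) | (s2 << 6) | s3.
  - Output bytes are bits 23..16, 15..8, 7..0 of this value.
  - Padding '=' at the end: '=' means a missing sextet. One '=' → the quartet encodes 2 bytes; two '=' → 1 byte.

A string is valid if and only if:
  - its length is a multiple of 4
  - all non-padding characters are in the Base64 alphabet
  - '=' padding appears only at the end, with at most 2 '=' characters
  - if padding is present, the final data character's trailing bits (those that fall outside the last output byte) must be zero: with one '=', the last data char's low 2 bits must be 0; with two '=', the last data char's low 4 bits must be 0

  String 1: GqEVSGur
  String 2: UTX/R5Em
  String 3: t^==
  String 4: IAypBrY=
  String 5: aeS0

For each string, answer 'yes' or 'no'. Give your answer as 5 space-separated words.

String 1: 'GqEVSGur' → valid
String 2: 'UTX/R5Em' → valid
String 3: 't^==' → invalid (bad char(s): ['^'])
String 4: 'IAypBrY=' → valid
String 5: 'aeS0' → valid

Answer: yes yes no yes yes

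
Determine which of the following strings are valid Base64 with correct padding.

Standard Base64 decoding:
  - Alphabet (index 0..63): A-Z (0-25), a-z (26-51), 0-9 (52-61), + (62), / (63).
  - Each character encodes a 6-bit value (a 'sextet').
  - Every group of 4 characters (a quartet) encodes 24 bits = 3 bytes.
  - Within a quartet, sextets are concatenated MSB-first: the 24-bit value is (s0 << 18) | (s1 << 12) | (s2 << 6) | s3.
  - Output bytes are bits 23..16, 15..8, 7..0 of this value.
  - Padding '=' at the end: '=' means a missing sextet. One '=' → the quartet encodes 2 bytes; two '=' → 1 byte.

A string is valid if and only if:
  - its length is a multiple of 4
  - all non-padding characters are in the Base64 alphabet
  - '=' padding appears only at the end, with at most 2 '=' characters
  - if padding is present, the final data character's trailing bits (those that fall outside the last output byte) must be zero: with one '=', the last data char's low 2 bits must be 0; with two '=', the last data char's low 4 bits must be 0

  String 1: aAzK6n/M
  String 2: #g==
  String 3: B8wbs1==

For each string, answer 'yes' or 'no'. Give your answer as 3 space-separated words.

String 1: 'aAzK6n/M' → valid
String 2: '#g==' → invalid (bad char(s): ['#'])
String 3: 'B8wbs1==' → invalid (bad trailing bits)

Answer: yes no no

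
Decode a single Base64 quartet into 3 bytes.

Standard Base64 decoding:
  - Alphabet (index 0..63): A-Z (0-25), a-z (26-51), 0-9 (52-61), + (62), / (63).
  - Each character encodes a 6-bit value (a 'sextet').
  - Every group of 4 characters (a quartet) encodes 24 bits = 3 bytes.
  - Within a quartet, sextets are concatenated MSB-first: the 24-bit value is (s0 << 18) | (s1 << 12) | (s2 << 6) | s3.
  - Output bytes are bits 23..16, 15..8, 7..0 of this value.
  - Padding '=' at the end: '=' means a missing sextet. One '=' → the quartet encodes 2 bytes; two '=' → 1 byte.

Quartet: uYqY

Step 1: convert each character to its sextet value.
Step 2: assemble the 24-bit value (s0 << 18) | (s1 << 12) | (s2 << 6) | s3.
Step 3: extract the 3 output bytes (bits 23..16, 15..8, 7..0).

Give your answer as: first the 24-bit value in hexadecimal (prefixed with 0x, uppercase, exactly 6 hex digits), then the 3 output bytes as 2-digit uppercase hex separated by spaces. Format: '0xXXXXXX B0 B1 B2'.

Answer: 0xB98A98 B9 8A 98

Derivation:
Sextets: u=46, Y=24, q=42, Y=24
24-bit: (46<<18) | (24<<12) | (42<<6) | 24
      = 0xB80000 | 0x018000 | 0x000A80 | 0x000018
      = 0xB98A98
Bytes: (v>>16)&0xFF=B9, (v>>8)&0xFF=8A, v&0xFF=98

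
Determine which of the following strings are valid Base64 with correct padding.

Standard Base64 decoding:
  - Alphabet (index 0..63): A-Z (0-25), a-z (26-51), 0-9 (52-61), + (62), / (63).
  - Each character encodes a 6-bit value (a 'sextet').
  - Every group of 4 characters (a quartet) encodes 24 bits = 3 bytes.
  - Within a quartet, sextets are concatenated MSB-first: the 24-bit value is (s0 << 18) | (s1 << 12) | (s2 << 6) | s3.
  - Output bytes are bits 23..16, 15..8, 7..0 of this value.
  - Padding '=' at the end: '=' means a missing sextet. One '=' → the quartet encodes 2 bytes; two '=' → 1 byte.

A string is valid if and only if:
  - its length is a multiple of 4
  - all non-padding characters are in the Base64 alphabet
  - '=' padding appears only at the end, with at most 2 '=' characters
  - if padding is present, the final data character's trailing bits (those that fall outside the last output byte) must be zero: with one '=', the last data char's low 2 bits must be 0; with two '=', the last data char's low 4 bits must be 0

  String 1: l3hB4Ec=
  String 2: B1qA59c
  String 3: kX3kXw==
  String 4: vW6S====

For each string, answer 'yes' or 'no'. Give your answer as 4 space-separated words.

Answer: yes no yes no

Derivation:
String 1: 'l3hB4Ec=' → valid
String 2: 'B1qA59c' → invalid (len=7 not mult of 4)
String 3: 'kX3kXw==' → valid
String 4: 'vW6S====' → invalid (4 pad chars (max 2))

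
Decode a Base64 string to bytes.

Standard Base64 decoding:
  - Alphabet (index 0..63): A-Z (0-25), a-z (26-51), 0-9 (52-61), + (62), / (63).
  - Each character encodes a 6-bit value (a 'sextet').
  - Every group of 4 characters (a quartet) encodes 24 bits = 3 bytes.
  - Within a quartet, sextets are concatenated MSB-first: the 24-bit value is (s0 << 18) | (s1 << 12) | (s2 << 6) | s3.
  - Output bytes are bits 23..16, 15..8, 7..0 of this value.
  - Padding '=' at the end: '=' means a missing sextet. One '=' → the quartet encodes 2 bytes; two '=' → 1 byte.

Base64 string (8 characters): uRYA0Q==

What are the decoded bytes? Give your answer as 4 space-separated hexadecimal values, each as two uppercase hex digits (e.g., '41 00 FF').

Answer: B9 16 00 D1

Derivation:
After char 0 ('u'=46): chars_in_quartet=1 acc=0x2E bytes_emitted=0
After char 1 ('R'=17): chars_in_quartet=2 acc=0xB91 bytes_emitted=0
After char 2 ('Y'=24): chars_in_quartet=3 acc=0x2E458 bytes_emitted=0
After char 3 ('A'=0): chars_in_quartet=4 acc=0xB91600 -> emit B9 16 00, reset; bytes_emitted=3
After char 4 ('0'=52): chars_in_quartet=1 acc=0x34 bytes_emitted=3
After char 5 ('Q'=16): chars_in_quartet=2 acc=0xD10 bytes_emitted=3
Padding '==': partial quartet acc=0xD10 -> emit D1; bytes_emitted=4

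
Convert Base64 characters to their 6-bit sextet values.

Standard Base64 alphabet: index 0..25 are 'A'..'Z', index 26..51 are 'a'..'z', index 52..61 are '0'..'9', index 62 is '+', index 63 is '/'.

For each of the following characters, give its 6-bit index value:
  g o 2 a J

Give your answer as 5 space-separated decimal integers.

'g': a..z range, 26 + ord('g') − ord('a') = 32
'o': a..z range, 26 + ord('o') − ord('a') = 40
'2': 0..9 range, 52 + ord('2') − ord('0') = 54
'a': a..z range, 26 + ord('a') − ord('a') = 26
'J': A..Z range, ord('J') − ord('A') = 9

Answer: 32 40 54 26 9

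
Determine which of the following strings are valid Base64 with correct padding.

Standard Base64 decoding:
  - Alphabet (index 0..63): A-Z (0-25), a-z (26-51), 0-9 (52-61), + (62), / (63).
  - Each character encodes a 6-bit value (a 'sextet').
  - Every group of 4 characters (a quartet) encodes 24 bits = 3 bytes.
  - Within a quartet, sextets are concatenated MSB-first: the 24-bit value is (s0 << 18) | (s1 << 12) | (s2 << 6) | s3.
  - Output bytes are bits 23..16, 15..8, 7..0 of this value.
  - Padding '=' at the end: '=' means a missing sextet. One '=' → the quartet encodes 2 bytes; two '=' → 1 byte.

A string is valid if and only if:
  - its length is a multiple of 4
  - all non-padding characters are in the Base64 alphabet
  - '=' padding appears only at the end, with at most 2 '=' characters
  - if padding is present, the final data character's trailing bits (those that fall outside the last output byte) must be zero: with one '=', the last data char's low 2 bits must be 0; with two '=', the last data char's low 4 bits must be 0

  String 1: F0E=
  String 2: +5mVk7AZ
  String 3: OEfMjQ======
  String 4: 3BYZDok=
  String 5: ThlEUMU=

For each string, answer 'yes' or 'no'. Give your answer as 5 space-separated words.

String 1: 'F0E=' → valid
String 2: '+5mVk7AZ' → valid
String 3: 'OEfMjQ======' → invalid (6 pad chars (max 2))
String 4: '3BYZDok=' → valid
String 5: 'ThlEUMU=' → valid

Answer: yes yes no yes yes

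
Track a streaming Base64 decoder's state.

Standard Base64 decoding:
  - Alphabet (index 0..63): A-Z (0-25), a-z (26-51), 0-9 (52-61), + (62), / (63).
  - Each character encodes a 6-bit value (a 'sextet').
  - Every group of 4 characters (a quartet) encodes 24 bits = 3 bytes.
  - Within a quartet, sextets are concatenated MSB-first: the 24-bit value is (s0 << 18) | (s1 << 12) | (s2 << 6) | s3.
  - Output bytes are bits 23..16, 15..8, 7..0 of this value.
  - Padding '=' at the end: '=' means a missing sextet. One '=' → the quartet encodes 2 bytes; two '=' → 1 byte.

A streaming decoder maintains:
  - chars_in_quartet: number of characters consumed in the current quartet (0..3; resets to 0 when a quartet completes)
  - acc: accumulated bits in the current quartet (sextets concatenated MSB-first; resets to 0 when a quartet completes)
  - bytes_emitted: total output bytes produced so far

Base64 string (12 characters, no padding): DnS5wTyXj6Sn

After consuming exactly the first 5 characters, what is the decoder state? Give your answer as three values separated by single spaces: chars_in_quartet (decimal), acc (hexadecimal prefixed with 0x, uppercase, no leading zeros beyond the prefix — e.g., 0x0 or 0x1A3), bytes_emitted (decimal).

Answer: 1 0x30 3

Derivation:
After char 0 ('D'=3): chars_in_quartet=1 acc=0x3 bytes_emitted=0
After char 1 ('n'=39): chars_in_quartet=2 acc=0xE7 bytes_emitted=0
After char 2 ('S'=18): chars_in_quartet=3 acc=0x39D2 bytes_emitted=0
After char 3 ('5'=57): chars_in_quartet=4 acc=0xE74B9 -> emit 0E 74 B9, reset; bytes_emitted=3
After char 4 ('w'=48): chars_in_quartet=1 acc=0x30 bytes_emitted=3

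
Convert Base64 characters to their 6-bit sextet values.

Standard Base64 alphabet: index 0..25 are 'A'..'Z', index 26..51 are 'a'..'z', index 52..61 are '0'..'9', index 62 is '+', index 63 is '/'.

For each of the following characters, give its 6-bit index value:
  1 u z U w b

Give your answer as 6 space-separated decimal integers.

Answer: 53 46 51 20 48 27

Derivation:
'1': 0..9 range, 52 + ord('1') − ord('0') = 53
'u': a..z range, 26 + ord('u') − ord('a') = 46
'z': a..z range, 26 + ord('z') − ord('a') = 51
'U': A..Z range, ord('U') − ord('A') = 20
'w': a..z range, 26 + ord('w') − ord('a') = 48
'b': a..z range, 26 + ord('b') − ord('a') = 27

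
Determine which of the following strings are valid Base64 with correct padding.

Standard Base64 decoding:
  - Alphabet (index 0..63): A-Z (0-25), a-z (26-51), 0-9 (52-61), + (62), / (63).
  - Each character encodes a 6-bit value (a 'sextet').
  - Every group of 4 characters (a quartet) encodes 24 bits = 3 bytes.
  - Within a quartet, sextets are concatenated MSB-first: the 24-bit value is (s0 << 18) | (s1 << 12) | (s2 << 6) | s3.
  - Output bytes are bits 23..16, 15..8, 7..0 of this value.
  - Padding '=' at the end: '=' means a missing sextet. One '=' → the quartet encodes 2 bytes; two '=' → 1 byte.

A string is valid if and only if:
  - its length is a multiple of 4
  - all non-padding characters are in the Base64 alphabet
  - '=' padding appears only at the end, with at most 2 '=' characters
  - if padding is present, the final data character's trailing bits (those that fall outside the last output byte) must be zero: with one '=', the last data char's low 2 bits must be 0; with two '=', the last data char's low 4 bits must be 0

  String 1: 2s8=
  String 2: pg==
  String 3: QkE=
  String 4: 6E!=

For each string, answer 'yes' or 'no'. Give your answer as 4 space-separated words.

Answer: yes yes yes no

Derivation:
String 1: '2s8=' → valid
String 2: 'pg==' → valid
String 3: 'QkE=' → valid
String 4: '6E!=' → invalid (bad char(s): ['!'])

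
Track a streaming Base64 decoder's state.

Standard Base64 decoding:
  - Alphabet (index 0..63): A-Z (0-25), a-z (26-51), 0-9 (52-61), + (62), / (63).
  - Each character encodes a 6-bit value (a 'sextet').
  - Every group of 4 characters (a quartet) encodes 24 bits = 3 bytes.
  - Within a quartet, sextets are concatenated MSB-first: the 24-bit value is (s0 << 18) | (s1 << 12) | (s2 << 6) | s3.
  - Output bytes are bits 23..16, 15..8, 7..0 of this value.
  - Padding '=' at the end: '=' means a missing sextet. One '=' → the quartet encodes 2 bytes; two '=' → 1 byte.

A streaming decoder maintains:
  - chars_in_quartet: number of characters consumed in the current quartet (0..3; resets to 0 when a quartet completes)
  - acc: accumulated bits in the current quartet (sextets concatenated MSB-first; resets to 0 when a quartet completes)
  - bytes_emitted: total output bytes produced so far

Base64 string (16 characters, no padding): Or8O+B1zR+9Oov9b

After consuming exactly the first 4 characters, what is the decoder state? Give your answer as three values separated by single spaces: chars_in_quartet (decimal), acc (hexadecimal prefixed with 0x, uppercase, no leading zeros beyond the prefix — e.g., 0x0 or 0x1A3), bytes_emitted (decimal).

After char 0 ('O'=14): chars_in_quartet=1 acc=0xE bytes_emitted=0
After char 1 ('r'=43): chars_in_quartet=2 acc=0x3AB bytes_emitted=0
After char 2 ('8'=60): chars_in_quartet=3 acc=0xEAFC bytes_emitted=0
After char 3 ('O'=14): chars_in_quartet=4 acc=0x3ABF0E -> emit 3A BF 0E, reset; bytes_emitted=3

Answer: 0 0x0 3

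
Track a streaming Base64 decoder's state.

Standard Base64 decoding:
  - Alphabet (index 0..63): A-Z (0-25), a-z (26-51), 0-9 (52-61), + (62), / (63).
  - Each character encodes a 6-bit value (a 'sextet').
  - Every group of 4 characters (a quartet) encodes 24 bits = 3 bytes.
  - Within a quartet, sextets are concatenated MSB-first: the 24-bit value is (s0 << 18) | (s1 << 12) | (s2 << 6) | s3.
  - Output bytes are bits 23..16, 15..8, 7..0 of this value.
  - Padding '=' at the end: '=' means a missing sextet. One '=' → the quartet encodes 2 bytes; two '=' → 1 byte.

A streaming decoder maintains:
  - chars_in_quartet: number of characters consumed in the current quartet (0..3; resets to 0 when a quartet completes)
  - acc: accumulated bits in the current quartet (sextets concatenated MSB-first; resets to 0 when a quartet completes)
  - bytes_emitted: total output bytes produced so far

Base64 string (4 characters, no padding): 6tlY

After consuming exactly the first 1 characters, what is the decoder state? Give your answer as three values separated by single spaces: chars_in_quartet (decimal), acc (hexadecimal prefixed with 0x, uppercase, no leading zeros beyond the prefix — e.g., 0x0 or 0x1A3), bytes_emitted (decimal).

After char 0 ('6'=58): chars_in_quartet=1 acc=0x3A bytes_emitted=0

Answer: 1 0x3A 0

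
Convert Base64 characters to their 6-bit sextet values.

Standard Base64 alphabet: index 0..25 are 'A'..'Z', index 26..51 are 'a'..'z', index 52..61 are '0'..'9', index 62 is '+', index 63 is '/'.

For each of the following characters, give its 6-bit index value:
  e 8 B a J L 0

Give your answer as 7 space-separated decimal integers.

Answer: 30 60 1 26 9 11 52

Derivation:
'e': a..z range, 26 + ord('e') − ord('a') = 30
'8': 0..9 range, 52 + ord('8') − ord('0') = 60
'B': A..Z range, ord('B') − ord('A') = 1
'a': a..z range, 26 + ord('a') − ord('a') = 26
'J': A..Z range, ord('J') − ord('A') = 9
'L': A..Z range, ord('L') − ord('A') = 11
'0': 0..9 range, 52 + ord('0') − ord('0') = 52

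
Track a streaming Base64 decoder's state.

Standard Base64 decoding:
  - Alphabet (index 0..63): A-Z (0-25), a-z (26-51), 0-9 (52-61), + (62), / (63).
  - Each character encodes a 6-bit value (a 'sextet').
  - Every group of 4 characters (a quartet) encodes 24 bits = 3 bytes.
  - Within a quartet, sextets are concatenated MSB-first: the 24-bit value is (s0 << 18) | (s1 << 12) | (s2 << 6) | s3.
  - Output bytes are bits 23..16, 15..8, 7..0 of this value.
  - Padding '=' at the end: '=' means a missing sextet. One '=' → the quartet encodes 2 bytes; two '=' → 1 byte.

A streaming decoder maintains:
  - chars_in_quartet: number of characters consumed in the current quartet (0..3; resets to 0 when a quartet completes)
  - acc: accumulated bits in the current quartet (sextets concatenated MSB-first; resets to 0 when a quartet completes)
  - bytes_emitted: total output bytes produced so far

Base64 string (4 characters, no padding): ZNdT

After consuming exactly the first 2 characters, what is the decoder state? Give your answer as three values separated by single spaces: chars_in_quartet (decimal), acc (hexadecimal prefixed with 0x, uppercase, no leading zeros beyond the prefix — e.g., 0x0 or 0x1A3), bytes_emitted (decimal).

Answer: 2 0x64D 0

Derivation:
After char 0 ('Z'=25): chars_in_quartet=1 acc=0x19 bytes_emitted=0
After char 1 ('N'=13): chars_in_quartet=2 acc=0x64D bytes_emitted=0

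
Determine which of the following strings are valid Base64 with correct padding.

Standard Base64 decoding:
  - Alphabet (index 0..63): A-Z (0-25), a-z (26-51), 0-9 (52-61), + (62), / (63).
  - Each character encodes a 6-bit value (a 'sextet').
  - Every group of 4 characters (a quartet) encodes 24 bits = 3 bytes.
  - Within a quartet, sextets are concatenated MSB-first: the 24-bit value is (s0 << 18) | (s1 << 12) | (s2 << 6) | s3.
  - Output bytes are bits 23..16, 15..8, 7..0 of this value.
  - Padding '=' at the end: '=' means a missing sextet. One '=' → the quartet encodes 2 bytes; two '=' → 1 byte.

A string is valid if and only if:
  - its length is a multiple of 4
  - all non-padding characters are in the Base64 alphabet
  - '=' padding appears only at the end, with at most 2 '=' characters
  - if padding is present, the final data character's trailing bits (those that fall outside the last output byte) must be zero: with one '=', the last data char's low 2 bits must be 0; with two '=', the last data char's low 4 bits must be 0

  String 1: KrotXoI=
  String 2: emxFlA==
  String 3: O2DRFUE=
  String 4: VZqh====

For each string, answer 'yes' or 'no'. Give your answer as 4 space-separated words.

String 1: 'KrotXoI=' → valid
String 2: 'emxFlA==' → valid
String 3: 'O2DRFUE=' → valid
String 4: 'VZqh====' → invalid (4 pad chars (max 2))

Answer: yes yes yes no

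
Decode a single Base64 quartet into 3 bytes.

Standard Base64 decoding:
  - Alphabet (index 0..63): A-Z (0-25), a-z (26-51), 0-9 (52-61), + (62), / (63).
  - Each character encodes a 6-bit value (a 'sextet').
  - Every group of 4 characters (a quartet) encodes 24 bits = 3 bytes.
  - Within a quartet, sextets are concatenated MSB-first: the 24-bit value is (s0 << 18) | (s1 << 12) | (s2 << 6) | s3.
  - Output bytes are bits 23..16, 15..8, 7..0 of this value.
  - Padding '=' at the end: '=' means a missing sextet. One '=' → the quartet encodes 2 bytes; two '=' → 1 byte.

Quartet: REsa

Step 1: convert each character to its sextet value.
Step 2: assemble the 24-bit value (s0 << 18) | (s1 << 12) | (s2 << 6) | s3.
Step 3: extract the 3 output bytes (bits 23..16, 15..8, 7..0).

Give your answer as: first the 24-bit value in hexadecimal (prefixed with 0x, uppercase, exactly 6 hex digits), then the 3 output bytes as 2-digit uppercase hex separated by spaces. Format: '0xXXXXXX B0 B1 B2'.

Answer: 0x444B1A 44 4B 1A

Derivation:
Sextets: R=17, E=4, s=44, a=26
24-bit: (17<<18) | (4<<12) | (44<<6) | 26
      = 0x440000 | 0x004000 | 0x000B00 | 0x00001A
      = 0x444B1A
Bytes: (v>>16)&0xFF=44, (v>>8)&0xFF=4B, v&0xFF=1A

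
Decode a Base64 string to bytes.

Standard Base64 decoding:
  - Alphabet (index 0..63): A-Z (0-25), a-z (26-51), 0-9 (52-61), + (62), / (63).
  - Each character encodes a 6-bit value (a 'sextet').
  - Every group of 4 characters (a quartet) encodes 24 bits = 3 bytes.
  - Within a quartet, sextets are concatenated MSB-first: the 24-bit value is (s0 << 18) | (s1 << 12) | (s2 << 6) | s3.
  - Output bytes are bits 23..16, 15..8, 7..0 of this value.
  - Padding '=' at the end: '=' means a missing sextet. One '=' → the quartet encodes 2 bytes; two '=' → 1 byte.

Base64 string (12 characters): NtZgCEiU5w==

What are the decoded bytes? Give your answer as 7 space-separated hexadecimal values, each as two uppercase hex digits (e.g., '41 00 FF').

Answer: 36 D6 60 08 48 94 E7

Derivation:
After char 0 ('N'=13): chars_in_quartet=1 acc=0xD bytes_emitted=0
After char 1 ('t'=45): chars_in_quartet=2 acc=0x36D bytes_emitted=0
After char 2 ('Z'=25): chars_in_quartet=3 acc=0xDB59 bytes_emitted=0
After char 3 ('g'=32): chars_in_quartet=4 acc=0x36D660 -> emit 36 D6 60, reset; bytes_emitted=3
After char 4 ('C'=2): chars_in_quartet=1 acc=0x2 bytes_emitted=3
After char 5 ('E'=4): chars_in_quartet=2 acc=0x84 bytes_emitted=3
After char 6 ('i'=34): chars_in_quartet=3 acc=0x2122 bytes_emitted=3
After char 7 ('U'=20): chars_in_quartet=4 acc=0x84894 -> emit 08 48 94, reset; bytes_emitted=6
After char 8 ('5'=57): chars_in_quartet=1 acc=0x39 bytes_emitted=6
After char 9 ('w'=48): chars_in_quartet=2 acc=0xE70 bytes_emitted=6
Padding '==': partial quartet acc=0xE70 -> emit E7; bytes_emitted=7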